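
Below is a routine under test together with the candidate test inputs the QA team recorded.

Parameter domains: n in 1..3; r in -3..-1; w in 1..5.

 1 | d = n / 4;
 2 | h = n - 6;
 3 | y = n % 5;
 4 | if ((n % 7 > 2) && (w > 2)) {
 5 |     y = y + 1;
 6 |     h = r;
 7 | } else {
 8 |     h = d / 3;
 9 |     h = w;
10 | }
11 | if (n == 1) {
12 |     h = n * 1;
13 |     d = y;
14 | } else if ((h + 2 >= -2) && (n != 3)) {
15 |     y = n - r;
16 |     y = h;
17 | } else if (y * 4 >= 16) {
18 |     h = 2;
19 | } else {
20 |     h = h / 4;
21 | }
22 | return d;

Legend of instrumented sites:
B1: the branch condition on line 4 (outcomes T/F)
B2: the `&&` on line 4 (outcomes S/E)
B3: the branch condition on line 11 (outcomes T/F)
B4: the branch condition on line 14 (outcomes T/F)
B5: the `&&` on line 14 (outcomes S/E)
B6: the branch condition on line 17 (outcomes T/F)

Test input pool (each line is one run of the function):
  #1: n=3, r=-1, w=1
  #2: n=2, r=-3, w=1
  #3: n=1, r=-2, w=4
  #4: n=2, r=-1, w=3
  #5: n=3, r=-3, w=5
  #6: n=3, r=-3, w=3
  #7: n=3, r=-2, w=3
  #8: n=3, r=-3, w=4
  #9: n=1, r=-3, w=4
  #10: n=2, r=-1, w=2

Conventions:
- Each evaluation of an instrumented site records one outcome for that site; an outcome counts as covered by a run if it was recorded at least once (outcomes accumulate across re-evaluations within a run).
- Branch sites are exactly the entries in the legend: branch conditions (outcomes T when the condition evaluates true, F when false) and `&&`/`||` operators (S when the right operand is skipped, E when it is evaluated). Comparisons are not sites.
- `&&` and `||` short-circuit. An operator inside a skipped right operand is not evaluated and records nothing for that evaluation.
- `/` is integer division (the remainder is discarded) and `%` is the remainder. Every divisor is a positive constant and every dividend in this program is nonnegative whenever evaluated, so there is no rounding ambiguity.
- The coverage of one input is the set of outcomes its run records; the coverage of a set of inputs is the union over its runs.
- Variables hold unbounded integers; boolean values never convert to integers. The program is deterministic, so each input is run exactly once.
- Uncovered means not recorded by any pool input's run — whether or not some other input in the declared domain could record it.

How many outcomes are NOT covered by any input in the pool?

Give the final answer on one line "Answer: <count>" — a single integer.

input #1 (n=3, r=-1, w=1): events B2->E, B1->F, B3->F, B5->E, B4->F, B6->F; covers B1=F, B2=E, B3=F, B4=F, B5=E, B6=F
input #2 (n=2, r=-3, w=1): events B2->S, B1->F, B3->F, B5->E, B4->T; covers B1=F, B2=S, B3=F, B4=T, B5=E
input #3 (n=1, r=-2, w=4): events B2->S, B1->F, B3->T; covers B1=F, B2=S, B3=T
input #4 (n=2, r=-1, w=3): events B2->S, B1->F, B3->F, B5->E, B4->T; covers B1=F, B2=S, B3=F, B4=T, B5=E
input #5 (n=3, r=-3, w=5): events B2->E, B1->T, B3->F, B5->E, B4->F, B6->T; covers B1=T, B2=E, B3=F, B4=F, B5=E, B6=T
input #6 (n=3, r=-3, w=3): events B2->E, B1->T, B3->F, B5->E, B4->F, B6->T; covers B1=T, B2=E, B3=F, B4=F, B5=E, B6=T
input #7 (n=3, r=-2, w=3): events B2->E, B1->T, B3->F, B5->E, B4->F, B6->T; covers B1=T, B2=E, B3=F, B4=F, B5=E, B6=T
input #8 (n=3, r=-3, w=4): events B2->E, B1->T, B3->F, B5->E, B4->F, B6->T; covers B1=T, B2=E, B3=F, B4=F, B5=E, B6=T
input #9 (n=1, r=-3, w=4): events B2->S, B1->F, B3->T; covers B1=F, B2=S, B3=T
input #10 (n=2, r=-1, w=2): events B2->S, B1->F, B3->F, B5->E, B4->T; covers B1=F, B2=S, B3=F, B4=T, B5=E
union over the pool: B1=T, B1=F, B2=S, B2=E, B3=T, B3=F, B4=T, B4=F, B5=E, B6=T, B6=F
uncovered (1 of 12): B5=S

Answer: 1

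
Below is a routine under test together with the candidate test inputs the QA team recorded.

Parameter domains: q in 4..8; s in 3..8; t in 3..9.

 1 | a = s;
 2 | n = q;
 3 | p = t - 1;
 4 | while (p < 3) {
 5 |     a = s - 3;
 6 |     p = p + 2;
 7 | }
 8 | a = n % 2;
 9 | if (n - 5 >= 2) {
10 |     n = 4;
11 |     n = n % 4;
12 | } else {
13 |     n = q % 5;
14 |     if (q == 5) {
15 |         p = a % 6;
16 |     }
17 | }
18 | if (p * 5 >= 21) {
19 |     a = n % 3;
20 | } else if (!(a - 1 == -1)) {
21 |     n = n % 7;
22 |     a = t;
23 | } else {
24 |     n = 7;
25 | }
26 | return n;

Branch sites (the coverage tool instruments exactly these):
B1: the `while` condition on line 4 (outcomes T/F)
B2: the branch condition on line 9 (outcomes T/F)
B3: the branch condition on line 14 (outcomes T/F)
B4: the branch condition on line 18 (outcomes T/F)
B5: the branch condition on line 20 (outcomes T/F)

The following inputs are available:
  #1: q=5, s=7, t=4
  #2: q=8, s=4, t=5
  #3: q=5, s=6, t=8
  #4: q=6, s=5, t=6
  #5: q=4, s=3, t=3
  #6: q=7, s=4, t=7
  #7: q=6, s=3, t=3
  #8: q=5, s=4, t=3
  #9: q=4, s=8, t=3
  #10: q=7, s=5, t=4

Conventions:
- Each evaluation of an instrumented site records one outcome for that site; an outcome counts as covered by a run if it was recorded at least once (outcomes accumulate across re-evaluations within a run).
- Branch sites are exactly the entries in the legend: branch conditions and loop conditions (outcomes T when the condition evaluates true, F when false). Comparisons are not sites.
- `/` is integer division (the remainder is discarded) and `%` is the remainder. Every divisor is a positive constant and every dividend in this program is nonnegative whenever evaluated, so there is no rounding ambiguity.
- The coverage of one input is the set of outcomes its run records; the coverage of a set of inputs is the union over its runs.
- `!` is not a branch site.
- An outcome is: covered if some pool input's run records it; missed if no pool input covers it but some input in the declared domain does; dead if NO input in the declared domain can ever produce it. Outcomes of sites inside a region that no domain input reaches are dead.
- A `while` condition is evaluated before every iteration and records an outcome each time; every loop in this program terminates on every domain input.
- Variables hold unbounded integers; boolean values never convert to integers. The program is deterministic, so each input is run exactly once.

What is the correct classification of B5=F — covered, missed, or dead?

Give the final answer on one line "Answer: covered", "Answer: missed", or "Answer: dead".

B5=F is recorded by pool input(s) 2, 5, 7, 9 -> covered

Answer: covered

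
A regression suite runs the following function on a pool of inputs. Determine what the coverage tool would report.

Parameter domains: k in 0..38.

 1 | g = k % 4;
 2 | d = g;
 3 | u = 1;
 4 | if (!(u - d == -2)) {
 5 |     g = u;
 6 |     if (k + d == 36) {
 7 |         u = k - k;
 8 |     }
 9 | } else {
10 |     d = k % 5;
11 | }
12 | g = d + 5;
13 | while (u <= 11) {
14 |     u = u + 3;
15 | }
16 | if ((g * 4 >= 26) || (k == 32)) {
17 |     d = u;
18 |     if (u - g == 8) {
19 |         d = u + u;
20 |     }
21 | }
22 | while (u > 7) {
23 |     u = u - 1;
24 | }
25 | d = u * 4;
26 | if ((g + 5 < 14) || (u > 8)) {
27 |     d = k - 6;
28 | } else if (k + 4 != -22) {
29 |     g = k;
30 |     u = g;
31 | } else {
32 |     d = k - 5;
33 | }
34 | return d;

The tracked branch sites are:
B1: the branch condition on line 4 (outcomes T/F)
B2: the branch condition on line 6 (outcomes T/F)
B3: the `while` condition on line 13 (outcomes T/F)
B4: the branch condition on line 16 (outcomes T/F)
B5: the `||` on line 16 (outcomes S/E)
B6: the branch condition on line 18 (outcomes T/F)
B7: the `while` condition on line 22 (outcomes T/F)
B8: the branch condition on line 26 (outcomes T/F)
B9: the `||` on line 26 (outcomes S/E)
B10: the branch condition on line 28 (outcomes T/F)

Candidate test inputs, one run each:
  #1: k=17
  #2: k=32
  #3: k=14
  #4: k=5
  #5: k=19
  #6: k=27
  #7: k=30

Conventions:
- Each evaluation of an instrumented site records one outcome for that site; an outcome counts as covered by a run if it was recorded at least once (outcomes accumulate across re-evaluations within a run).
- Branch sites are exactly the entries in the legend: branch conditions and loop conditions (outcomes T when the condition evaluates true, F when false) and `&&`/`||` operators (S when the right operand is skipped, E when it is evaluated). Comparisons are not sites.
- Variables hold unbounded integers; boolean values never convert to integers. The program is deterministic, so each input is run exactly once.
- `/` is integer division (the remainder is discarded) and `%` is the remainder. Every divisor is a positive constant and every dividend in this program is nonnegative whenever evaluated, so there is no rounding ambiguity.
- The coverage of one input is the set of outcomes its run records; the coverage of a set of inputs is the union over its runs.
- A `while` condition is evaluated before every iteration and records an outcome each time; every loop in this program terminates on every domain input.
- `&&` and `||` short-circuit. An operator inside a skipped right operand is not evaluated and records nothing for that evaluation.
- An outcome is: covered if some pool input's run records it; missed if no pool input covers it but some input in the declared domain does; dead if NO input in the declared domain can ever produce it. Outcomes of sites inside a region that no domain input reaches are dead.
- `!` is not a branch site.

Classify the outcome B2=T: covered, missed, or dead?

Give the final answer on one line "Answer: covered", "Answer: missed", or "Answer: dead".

no pool input records B2=T
but domain input (k=34) does record it -> reachable, so missed

Answer: missed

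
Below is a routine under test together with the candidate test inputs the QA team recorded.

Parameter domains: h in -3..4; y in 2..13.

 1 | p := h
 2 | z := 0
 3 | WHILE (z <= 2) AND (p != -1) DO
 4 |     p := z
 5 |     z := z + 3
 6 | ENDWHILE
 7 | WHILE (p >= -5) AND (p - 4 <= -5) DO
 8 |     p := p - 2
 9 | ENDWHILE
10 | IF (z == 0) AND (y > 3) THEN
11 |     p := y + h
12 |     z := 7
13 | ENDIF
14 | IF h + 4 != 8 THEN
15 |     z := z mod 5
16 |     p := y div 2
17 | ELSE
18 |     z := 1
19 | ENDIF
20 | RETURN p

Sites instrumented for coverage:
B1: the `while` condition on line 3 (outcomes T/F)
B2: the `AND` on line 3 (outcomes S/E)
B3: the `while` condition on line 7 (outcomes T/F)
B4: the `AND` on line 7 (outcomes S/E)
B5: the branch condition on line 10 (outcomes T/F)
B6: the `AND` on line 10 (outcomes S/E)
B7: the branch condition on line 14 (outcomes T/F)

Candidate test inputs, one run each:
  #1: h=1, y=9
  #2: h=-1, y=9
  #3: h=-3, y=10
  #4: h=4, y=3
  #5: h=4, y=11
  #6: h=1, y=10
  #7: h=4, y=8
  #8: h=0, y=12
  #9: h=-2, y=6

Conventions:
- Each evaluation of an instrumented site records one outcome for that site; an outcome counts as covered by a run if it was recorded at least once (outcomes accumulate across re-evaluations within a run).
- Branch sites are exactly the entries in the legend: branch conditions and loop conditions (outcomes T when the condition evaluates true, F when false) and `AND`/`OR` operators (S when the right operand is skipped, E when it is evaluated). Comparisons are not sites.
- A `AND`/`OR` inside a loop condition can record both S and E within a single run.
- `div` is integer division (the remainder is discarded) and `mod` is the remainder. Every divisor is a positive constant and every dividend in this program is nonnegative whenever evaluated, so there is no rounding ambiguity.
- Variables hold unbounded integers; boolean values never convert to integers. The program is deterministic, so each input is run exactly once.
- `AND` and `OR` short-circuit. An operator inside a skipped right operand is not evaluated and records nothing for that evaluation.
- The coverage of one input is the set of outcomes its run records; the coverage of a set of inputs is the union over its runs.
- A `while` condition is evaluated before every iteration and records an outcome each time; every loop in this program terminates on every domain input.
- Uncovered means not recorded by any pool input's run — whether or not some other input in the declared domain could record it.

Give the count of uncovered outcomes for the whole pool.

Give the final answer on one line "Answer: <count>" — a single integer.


input #1 (h=1, y=9): events B2->E, B1->T, B2->S, B1->F, B4->E, B3->F, B6->S, B5->F, B7->T; covers B1=T, B1=F, B2=S, B2=E, B3=F, B4=E, B5=F, B6=S, B7=T
input #2 (h=-1, y=9): events B2->E, B1->F, B4->E, B3->T, B4->E, B3->T, B4->E, B3->T, B4->S, B3->F, B6->E, B5->T, B7->T; covers B1=F, B2=E, B3=T, B3=F, B4=S, B4=E, B5=T, B6=E, B7=T
input #3 (h=-3, y=10): events B2->E, B1->T, B2->S, B1->F, B4->E, B3->F, B6->S, B5->F, B7->T; covers B1=T, B1=F, B2=S, B2=E, B3=F, B4=E, B5=F, B6=S, B7=T
input #4 (h=4, y=3): events B2->E, B1->T, B2->S, B1->F, B4->E, B3->F, B6->S, B5->F, B7->F; covers B1=T, B1=F, B2=S, B2=E, B3=F, B4=E, B5=F, B6=S, B7=F
input #5 (h=4, y=11): events B2->E, B1->T, B2->S, B1->F, B4->E, B3->F, B6->S, B5->F, B7->F; covers B1=T, B1=F, B2=S, B2=E, B3=F, B4=E, B5=F, B6=S, B7=F
input #6 (h=1, y=10): events B2->E, B1->T, B2->S, B1->F, B4->E, B3->F, B6->S, B5->F, B7->T; covers B1=T, B1=F, B2=S, B2=E, B3=F, B4=E, B5=F, B6=S, B7=T
input #7 (h=4, y=8): events B2->E, B1->T, B2->S, B1->F, B4->E, B3->F, B6->S, B5->F, B7->F; covers B1=T, B1=F, B2=S, B2=E, B3=F, B4=E, B5=F, B6=S, B7=F
input #8 (h=0, y=12): events B2->E, B1->T, B2->S, B1->F, B4->E, B3->F, B6->S, B5->F, B7->T; covers B1=T, B1=F, B2=S, B2=E, B3=F, B4=E, B5=F, B6=S, B7=T
input #9 (h=-2, y=6): events B2->E, B1->T, B2->S, B1->F, B4->E, B3->F, B6->S, B5->F, B7->T; covers B1=T, B1=F, B2=S, B2=E, B3=F, B4=E, B5=F, B6=S, B7=T
union over the pool: B1=T, B1=F, B2=S, B2=E, B3=T, B3=F, B4=S, B4=E, B5=T, B5=F, B6=S, B6=E, B7=T, B7=F
uncovered (0 of 14): none
Answer: 0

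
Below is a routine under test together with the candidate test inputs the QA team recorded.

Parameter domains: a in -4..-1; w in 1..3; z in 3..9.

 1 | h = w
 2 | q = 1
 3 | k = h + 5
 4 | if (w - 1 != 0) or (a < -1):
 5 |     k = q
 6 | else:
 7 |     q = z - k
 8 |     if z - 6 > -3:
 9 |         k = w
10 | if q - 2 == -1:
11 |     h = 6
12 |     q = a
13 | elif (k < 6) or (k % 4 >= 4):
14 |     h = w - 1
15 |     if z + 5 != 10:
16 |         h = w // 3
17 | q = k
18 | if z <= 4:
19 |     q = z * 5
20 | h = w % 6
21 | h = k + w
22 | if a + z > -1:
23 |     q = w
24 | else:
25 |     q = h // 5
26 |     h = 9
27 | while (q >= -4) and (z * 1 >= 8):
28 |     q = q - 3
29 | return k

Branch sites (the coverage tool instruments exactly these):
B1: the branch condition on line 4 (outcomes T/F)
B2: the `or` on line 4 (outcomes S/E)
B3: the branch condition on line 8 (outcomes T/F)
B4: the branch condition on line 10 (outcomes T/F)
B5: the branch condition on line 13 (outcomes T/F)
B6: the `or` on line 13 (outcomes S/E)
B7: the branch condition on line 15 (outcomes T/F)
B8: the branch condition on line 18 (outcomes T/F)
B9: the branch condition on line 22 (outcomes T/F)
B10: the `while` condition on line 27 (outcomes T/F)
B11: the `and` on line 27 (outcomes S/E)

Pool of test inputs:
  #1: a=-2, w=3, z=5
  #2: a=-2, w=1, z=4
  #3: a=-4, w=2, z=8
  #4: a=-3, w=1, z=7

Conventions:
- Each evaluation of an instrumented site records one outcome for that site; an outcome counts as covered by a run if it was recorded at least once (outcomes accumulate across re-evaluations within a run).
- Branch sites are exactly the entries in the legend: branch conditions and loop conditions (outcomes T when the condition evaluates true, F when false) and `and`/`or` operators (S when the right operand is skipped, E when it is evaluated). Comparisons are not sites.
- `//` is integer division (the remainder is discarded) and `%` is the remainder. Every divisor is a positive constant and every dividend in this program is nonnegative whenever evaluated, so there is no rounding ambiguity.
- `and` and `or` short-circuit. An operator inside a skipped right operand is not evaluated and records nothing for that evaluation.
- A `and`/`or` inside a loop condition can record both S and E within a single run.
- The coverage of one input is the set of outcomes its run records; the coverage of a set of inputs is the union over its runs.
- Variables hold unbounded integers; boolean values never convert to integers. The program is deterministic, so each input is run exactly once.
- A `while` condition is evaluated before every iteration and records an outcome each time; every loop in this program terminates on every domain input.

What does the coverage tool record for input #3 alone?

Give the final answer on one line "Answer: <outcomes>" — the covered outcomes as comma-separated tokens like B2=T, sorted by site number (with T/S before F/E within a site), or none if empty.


Event log for input #3 (a=-4, w=2, z=8):
  B2->S, B1->T, B4->T, B8->F, B9->T, B11->E, B10->T, B11->E, B10->T, B11->E
  B10->T, B11->S, B10->F
collecting distinct outcomes: B1=T, B2=S, B4=T, B8=F, B9=T, B10=T, B10=F, B11=S, B11=E
Answer: B1=T, B2=S, B4=T, B8=F, B9=T, B10=T, B10=F, B11=S, B11=E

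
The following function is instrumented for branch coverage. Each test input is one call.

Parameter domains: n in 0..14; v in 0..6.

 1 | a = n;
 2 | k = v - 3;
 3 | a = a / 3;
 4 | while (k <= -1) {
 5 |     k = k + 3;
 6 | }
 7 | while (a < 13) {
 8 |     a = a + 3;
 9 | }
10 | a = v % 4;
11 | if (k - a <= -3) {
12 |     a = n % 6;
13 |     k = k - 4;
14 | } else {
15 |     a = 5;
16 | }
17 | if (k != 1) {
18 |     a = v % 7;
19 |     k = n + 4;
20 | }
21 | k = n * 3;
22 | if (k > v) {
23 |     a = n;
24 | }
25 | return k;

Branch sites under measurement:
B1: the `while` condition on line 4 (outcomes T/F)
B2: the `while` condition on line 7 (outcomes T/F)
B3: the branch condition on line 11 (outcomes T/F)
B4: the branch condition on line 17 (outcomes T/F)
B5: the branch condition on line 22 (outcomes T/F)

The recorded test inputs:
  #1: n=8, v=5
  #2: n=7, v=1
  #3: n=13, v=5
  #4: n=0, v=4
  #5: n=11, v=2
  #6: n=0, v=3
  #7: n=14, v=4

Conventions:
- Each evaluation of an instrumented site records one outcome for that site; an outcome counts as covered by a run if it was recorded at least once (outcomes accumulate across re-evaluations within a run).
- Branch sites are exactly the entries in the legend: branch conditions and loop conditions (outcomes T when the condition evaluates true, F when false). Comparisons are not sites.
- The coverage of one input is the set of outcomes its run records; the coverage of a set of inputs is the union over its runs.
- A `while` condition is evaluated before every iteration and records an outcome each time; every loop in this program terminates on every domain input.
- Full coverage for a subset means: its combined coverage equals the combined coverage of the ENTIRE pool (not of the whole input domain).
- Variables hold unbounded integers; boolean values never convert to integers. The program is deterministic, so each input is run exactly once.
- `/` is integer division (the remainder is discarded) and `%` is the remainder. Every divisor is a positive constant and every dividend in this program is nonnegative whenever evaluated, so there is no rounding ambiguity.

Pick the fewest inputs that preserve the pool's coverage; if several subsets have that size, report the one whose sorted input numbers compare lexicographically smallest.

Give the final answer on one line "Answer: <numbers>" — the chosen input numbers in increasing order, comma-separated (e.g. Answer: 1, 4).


#1 (n=8, v=5) -> B1->F, B2->T, B2->T, B2->T, B2->T, B2->F, B3->F, B4->T, B5->T; covered: B1=F, B2=T, B2=F, B3=F, B4=T, B5=T
#2 (n=7, v=1) -> B1->T, B1->F, B2->T, B2->T, B2->T, B2->T, B2->F, B3->F, B4->F, B5->T; covered: B1=T, B1=F, B2=T, B2=F, B3=F, B4=F, B5=T
#3 (n=13, v=5) -> B1->F, B2->T, B2->T, B2->T, B2->F, B3->F, B4->T, B5->T; covered: B1=F, B2=T, B2=F, B3=F, B4=T, B5=T
#4 (n=0, v=4) -> B1->F, B2->T, B2->T, B2->T, B2->T, B2->T, B2->F, B3->F, B4->F, B5->F; covered: B1=F, B2=T, B2=F, B3=F, B4=F, B5=F
#5 (n=11, v=2) -> B1->T, B1->F, B2->T, B2->T, B2->T, B2->T, B2->F, B3->F, B4->T, B5->T; covered: B1=T, B1=F, B2=T, B2=F, B3=F, B4=T, B5=T
#6 (n=0, v=3) -> B1->F, B2->T, B2->T, B2->T, B2->T, B2->T, B2->F, B3->T, B4->T, B5->F; covered: B1=F, B2=T, B2=F, B3=T, B4=T, B5=F
#7 (n=14, v=4) -> B1->F, B2->T, B2->T, B2->T, B2->F, B3->F, B4->F, B5->T; covered: B1=F, B2=T, B2=F, B3=F, B4=F, B5=T
union over all inputs: B1=T, B1=F, B2=T, B2=F, B3=T, B3=F, B4=T, B4=F, B5=T, B5=F (10 outcomes)
no size-1 subset reaches all 10 outcomes (best union: 7/10)
size 2: inputs {2, 6} cover all 10 outcomes, and no lexicographically smaller subset of this size does
Answer: 2, 6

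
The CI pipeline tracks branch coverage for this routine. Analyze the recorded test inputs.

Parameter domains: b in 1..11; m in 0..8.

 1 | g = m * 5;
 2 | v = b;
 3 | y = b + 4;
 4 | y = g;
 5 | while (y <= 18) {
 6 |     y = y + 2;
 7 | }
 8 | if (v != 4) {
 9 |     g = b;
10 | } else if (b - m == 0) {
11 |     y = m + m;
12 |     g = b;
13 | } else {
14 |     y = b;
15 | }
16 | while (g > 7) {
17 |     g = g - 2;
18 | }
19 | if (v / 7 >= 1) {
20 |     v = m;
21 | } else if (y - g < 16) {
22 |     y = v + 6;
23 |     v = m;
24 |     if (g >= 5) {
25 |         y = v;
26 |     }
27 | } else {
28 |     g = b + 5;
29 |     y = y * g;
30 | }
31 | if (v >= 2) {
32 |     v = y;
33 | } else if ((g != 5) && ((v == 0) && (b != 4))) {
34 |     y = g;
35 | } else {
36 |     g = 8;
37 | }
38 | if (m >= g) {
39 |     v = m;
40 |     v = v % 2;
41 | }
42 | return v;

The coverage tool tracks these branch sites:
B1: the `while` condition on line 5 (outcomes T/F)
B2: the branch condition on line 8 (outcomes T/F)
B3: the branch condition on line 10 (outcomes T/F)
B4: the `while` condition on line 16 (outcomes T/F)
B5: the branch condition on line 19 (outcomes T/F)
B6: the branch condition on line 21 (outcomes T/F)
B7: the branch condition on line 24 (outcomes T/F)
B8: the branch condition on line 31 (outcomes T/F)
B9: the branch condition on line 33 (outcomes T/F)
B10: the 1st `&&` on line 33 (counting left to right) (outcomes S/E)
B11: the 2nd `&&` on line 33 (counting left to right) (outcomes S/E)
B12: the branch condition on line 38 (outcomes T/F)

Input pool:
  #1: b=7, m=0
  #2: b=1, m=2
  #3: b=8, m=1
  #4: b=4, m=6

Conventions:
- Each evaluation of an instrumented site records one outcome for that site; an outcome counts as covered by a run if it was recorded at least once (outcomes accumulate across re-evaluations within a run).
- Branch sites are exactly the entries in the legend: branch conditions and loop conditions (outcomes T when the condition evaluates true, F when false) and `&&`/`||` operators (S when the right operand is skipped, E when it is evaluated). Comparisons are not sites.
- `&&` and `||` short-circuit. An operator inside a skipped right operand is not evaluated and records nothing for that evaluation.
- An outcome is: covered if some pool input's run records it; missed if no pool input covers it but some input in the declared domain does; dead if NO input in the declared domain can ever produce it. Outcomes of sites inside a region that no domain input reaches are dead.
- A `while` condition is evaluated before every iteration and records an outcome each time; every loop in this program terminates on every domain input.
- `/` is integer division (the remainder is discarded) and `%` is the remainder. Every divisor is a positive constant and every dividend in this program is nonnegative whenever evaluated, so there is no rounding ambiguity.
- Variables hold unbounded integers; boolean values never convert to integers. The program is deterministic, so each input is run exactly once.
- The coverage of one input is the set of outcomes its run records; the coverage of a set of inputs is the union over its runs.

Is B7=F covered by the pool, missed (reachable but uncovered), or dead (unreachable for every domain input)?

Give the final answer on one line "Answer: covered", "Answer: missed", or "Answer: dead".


no pool input records B7=F
but domain input (b=4, m=0) does record it -> reachable, so missed
Answer: missed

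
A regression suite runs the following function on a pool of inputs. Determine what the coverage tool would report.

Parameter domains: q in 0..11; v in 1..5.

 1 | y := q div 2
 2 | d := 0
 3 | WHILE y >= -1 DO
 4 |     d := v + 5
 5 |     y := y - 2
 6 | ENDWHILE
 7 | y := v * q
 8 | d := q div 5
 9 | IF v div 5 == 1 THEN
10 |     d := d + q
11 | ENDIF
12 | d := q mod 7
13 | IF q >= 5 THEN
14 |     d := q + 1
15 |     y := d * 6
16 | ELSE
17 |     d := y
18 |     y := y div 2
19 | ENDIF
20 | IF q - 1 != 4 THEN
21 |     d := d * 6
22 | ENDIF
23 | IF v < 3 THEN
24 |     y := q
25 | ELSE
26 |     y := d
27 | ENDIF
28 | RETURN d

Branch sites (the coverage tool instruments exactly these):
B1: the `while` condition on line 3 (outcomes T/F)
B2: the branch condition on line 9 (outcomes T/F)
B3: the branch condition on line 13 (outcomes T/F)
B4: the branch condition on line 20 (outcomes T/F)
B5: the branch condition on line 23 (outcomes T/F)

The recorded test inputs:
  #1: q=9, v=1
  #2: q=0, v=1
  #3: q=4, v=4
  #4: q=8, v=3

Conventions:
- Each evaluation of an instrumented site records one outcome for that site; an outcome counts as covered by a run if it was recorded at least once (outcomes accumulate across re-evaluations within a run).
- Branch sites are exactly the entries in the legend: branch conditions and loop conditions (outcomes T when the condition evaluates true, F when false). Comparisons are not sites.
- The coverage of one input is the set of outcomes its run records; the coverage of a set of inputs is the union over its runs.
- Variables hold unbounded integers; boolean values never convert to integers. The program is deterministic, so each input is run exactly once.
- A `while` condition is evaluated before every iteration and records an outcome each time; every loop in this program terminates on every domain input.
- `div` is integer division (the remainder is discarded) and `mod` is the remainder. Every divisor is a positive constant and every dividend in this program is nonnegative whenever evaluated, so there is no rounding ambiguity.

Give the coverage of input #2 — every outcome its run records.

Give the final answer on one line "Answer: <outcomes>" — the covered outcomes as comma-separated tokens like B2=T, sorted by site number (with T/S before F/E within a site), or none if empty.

Simulating input #2 (q=0, v=1) step by step:
  B1->T, B1->F, B2->F, B3->F, B4->T, B5->T
collecting distinct outcomes: B1=T, B1=F, B2=F, B3=F, B4=T, B5=T

Answer: B1=T, B1=F, B2=F, B3=F, B4=T, B5=T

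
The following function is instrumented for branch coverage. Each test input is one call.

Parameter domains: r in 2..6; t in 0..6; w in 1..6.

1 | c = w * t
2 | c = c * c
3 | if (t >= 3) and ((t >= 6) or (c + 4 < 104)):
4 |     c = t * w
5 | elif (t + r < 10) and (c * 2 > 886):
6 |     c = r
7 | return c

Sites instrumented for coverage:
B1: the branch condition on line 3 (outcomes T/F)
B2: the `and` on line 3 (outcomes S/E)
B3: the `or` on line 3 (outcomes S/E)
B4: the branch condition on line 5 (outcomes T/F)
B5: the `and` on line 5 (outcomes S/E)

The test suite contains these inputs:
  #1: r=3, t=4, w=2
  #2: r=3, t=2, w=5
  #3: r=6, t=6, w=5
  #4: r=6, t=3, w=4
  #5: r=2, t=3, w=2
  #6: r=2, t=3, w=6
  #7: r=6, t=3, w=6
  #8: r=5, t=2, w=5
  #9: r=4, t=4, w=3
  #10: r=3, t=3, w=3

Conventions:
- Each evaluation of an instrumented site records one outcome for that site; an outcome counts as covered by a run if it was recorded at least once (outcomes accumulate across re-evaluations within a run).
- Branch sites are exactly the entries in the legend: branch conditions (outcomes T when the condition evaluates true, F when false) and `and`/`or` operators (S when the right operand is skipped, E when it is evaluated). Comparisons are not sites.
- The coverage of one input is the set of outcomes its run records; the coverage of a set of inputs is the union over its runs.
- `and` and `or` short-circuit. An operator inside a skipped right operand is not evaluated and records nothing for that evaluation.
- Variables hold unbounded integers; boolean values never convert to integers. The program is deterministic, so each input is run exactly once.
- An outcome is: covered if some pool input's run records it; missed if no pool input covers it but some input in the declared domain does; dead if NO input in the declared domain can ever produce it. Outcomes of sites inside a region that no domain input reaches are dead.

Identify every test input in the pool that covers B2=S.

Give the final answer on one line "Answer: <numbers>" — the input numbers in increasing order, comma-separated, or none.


input #1 (r=3, t=4, w=2): misses B2=S
input #2 (r=3, t=2, w=5): covers B2=S
input #3 (r=6, t=6, w=5): misses B2=S
input #4 (r=6, t=3, w=4): misses B2=S
input #5 (r=2, t=3, w=2): misses B2=S
input #6 (r=2, t=3, w=6): misses B2=S
input #7 (r=6, t=3, w=6): misses B2=S
input #8 (r=5, t=2, w=5): covers B2=S
input #9 (r=4, t=4, w=3): misses B2=S
input #10 (r=3, t=3, w=3): misses B2=S
Answer: 2, 8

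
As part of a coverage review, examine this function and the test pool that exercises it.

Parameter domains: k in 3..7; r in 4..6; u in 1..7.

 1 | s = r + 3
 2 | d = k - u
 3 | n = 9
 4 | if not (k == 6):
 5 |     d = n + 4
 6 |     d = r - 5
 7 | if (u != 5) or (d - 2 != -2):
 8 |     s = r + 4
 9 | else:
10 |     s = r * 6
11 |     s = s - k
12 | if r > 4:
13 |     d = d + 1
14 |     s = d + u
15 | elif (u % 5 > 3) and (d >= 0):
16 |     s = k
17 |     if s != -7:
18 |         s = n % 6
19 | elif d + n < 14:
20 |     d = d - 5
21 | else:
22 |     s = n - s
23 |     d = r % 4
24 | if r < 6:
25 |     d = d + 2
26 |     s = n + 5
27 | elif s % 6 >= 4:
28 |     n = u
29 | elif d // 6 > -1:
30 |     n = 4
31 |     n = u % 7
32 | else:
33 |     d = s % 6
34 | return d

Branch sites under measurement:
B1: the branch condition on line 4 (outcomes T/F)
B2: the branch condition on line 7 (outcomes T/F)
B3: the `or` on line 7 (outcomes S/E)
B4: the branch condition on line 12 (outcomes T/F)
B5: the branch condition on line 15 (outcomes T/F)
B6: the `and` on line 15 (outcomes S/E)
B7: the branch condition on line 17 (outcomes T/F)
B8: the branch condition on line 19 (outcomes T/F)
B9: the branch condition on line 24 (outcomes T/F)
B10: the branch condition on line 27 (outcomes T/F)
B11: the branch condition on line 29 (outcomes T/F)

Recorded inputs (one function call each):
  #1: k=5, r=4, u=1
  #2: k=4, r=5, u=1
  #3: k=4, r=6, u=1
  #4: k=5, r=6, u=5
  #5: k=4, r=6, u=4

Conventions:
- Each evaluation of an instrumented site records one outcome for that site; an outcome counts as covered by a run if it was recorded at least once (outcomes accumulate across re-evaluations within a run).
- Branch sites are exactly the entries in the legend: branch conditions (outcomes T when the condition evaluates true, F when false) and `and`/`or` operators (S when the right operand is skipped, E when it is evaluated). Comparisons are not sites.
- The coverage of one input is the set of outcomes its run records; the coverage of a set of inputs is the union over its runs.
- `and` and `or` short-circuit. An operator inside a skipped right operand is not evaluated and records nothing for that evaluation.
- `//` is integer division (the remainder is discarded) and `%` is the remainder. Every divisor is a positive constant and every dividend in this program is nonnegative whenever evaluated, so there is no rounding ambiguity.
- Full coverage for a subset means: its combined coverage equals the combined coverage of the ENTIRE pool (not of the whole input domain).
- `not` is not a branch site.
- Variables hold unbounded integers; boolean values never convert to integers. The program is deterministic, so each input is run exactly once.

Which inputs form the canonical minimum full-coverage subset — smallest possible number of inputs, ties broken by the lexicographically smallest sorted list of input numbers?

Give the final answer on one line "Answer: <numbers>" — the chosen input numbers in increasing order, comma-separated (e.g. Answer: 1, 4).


input #1 (k=5, r=4, u=1): events B1->T, B3->S, B2->T, B4->F, B6->S, B5->F, B8->T, B9->T; covers B1=T, B2=T, B3=S, B4=F, B5=F, B6=S, B8=T, B9=T
input #2 (k=4, r=5, u=1): events B1->T, B3->S, B2->T, B4->T, B9->T; covers B1=T, B2=T, B3=S, B4=T, B9=T
input #3 (k=4, r=6, u=1): events B1->T, B3->S, B2->T, B4->T, B9->F, B10->F, B11->T; covers B1=T, B2=T, B3=S, B4=T, B9=F, B10=F, B11=T
input #4 (k=5, r=6, u=5): events B1->T, B3->E, B2->T, B4->T, B9->F, B10->F, B11->T; covers B1=T, B2=T, B3=E, B4=T, B9=F, B10=F, B11=T
input #5 (k=4, r=6, u=4): events B1->T, B3->S, B2->T, B4->T, B9->F, B10->F, B11->T; covers B1=T, B2=T, B3=S, B4=T, B9=F, B10=F, B11=T
the full pool covers 13 outcomes: B1=T, B2=T, B3=S, B3=E, B4=T, B4=F, B5=F, B6=S, B8=T, B9=T, B9=F, B10=F, B11=T
size 1 is not enough: best union over all size-1 subsets is 8/13
the canonical winner is {1, 4}: size 2, full 13-outcome coverage, earliest index list among size-2 covers
Answer: 1, 4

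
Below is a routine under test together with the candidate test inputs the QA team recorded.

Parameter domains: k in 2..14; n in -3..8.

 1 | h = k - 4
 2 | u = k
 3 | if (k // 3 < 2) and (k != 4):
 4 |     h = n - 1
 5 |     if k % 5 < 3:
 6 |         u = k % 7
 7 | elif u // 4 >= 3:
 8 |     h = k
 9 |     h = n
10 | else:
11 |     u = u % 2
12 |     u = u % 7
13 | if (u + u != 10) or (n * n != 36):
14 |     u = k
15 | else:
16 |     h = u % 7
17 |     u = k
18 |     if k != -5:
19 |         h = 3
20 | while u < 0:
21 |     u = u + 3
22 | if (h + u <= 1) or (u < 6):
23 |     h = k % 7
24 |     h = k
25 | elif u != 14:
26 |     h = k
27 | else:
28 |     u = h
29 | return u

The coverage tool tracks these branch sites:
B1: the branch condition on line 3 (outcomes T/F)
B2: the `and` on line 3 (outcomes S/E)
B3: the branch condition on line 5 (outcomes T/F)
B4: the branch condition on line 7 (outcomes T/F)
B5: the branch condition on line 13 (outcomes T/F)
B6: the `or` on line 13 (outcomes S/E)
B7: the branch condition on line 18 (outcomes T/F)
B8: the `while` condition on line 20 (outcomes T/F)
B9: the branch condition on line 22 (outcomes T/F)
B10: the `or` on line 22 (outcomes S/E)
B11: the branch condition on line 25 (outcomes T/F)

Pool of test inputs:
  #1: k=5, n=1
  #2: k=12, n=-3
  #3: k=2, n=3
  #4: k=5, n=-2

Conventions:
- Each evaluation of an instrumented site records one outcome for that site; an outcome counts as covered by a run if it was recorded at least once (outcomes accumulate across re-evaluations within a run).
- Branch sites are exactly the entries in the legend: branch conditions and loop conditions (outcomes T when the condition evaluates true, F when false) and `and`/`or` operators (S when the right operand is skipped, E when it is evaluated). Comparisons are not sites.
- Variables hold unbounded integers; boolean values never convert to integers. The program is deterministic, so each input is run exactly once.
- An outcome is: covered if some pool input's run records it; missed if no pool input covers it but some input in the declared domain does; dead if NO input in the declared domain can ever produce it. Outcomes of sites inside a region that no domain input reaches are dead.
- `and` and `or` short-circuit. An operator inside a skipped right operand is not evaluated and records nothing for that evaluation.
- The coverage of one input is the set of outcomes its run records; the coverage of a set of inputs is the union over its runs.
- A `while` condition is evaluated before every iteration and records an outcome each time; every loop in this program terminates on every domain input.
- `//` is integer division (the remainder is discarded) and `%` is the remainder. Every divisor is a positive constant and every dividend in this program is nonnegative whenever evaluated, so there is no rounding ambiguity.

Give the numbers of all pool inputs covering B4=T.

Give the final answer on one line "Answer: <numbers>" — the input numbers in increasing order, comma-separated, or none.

input #1 (k=5, n=1): never hits B4=T
input #2 (k=12, n=-3): hits B4=T
input #3 (k=2, n=3): never hits B4=T
input #4 (k=5, n=-2): never hits B4=T

Answer: 2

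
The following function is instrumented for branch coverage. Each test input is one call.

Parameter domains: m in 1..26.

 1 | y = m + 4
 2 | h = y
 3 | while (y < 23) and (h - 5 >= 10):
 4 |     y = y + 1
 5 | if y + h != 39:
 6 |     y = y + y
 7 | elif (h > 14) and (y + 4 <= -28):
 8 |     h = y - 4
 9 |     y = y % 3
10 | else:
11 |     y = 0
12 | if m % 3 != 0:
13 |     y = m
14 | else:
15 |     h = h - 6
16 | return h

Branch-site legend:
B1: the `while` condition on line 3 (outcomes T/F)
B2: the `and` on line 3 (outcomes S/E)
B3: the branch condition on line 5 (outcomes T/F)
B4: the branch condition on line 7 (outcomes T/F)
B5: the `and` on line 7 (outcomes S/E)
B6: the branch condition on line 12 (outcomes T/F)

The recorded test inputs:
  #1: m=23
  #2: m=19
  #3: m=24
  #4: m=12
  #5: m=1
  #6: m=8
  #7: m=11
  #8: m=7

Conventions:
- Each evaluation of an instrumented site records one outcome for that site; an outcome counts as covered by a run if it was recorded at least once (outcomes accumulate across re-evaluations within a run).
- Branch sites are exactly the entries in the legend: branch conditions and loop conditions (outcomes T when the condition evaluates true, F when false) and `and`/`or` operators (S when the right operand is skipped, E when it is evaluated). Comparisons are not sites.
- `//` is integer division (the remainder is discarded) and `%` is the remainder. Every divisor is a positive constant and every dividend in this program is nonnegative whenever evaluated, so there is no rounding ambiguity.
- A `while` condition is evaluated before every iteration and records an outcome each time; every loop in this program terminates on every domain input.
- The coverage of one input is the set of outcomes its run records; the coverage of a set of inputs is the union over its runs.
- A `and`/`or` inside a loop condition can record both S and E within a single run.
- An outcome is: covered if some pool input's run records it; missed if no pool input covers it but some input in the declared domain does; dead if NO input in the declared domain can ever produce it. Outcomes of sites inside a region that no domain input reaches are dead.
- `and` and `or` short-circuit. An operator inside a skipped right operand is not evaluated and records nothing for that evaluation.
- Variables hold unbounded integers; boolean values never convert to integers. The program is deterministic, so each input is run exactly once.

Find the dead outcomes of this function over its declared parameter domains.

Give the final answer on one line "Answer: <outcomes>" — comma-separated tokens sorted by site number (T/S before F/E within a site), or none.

running all 26 domain inputs and tallying outcomes:
  B4=T: never recorded by any domain input -> dead
  B5=S: never recorded by any domain input -> dead
  reachable outcomes have witnesses, e.g. B1=T (e.g. m=11), B1=F (e.g. m=1), B2=S (e.g. m=11), B2=E (e.g. m=1)

Answer: B4=T, B5=S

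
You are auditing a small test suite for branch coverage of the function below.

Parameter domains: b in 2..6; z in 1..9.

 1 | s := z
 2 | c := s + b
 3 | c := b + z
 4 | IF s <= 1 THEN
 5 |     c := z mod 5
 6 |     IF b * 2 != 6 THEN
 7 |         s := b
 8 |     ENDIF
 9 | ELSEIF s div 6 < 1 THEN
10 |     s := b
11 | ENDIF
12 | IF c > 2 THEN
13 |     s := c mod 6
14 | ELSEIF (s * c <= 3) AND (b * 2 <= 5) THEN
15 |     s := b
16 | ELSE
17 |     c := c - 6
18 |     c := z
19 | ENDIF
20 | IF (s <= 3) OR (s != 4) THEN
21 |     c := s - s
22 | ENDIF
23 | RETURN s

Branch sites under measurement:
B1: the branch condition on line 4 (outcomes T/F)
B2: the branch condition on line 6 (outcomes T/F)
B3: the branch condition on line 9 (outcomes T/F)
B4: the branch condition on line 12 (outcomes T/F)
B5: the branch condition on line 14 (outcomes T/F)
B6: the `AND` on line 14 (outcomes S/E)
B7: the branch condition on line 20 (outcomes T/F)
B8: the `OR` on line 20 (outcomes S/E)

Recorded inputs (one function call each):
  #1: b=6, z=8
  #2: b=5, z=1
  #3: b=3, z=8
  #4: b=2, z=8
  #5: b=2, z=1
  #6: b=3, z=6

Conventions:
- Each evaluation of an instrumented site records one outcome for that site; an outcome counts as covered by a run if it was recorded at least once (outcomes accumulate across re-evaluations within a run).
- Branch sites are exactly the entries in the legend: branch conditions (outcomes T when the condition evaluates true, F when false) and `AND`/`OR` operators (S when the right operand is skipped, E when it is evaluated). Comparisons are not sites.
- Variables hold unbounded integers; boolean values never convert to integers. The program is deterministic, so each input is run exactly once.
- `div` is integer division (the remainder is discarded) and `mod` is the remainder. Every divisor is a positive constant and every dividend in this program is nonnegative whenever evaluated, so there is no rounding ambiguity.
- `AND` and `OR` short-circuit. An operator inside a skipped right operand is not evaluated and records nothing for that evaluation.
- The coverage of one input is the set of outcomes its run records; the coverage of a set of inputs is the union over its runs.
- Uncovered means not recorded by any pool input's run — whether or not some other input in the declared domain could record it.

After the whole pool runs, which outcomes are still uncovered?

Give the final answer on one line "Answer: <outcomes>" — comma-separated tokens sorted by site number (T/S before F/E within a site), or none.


input #1 (b=6, z=8): covers B1=F, B3=F, B4=T, B7=T, B8=S
input #2 (b=5, z=1): covers B1=T, B2=T, B4=F, B5=F, B6=S, B7=T, B8=E
input #3 (b=3, z=8): covers B1=F, B3=F, B4=T, B7=T, B8=E
input #4 (b=2, z=8): covers B1=F, B3=F, B4=T, B7=F, B8=E
input #5 (b=2, z=1): covers B1=T, B2=T, B4=F, B5=T, B6=E, B7=T, B8=S
input #6 (b=3, z=6): covers B1=F, B3=F, B4=T, B7=T, B8=S
union over the pool: B1=T, B1=F, B2=T, B3=F, B4=T, B4=F, B5=T, B5=F, B6=S, B6=E, B7=T, B7=F, B8=S, B8=E
uncovered (2 of 16): B2=F, B3=T
Answer: B2=F, B3=T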